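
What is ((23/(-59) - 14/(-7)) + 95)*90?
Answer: 513000/59 ≈ 8694.9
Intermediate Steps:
((23/(-59) - 14/(-7)) + 95)*90 = ((23*(-1/59) - 14*(-1/7)) + 95)*90 = ((-23/59 + 2) + 95)*90 = (95/59 + 95)*90 = (5700/59)*90 = 513000/59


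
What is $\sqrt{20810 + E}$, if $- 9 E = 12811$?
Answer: $\frac{\sqrt{174479}}{3} \approx 139.24$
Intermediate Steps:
$E = - \frac{12811}{9}$ ($E = \left(- \frac{1}{9}\right) 12811 = - \frac{12811}{9} \approx -1423.4$)
$\sqrt{20810 + E} = \sqrt{20810 - \frac{12811}{9}} = \sqrt{\frac{174479}{9}} = \frac{\sqrt{174479}}{3}$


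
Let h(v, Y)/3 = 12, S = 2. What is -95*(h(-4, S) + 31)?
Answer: -6365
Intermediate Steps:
h(v, Y) = 36 (h(v, Y) = 3*12 = 36)
-95*(h(-4, S) + 31) = -95*(36 + 31) = -95*67 = -6365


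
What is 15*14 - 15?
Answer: 195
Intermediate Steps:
15*14 - 15 = 210 - 15 = 195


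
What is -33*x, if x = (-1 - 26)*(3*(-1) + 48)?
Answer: 40095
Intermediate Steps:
x = -1215 (x = -27*(-3 + 48) = -27*45 = -1215)
-33*x = -33*(-1215) = 40095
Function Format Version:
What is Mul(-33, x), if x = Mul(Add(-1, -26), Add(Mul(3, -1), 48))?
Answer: 40095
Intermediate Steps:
x = -1215 (x = Mul(-27, Add(-3, 48)) = Mul(-27, 45) = -1215)
Mul(-33, x) = Mul(-33, -1215) = 40095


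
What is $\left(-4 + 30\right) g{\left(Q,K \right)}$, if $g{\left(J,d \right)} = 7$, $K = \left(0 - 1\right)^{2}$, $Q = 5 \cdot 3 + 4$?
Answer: $182$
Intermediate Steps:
$Q = 19$ ($Q = 15 + 4 = 19$)
$K = 1$ ($K = \left(-1\right)^{2} = 1$)
$\left(-4 + 30\right) g{\left(Q,K \right)} = \left(-4 + 30\right) 7 = 26 \cdot 7 = 182$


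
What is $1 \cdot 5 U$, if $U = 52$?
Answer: $260$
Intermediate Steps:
$1 \cdot 5 U = 1 \cdot 5 \cdot 52 = 5 \cdot 52 = 260$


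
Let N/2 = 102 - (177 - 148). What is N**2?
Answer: 21316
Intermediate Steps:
N = 146 (N = 2*(102 - (177 - 148)) = 2*(102 - 1*29) = 2*(102 - 29) = 2*73 = 146)
N**2 = 146**2 = 21316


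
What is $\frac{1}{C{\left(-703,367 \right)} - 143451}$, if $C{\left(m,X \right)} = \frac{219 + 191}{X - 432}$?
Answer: $- \frac{13}{1864945} \approx -6.9707 \cdot 10^{-6}$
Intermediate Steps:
$C{\left(m,X \right)} = \frac{410}{-432 + X}$
$\frac{1}{C{\left(-703,367 \right)} - 143451} = \frac{1}{\frac{410}{-432 + 367} - 143451} = \frac{1}{\frac{410}{-65} - 143451} = \frac{1}{410 \left(- \frac{1}{65}\right) - 143451} = \frac{1}{- \frac{82}{13} - 143451} = \frac{1}{- \frac{1864945}{13}} = - \frac{13}{1864945}$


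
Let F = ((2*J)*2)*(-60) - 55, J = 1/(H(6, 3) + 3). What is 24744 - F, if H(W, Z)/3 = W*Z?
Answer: 471261/19 ≈ 24803.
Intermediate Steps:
H(W, Z) = 3*W*Z (H(W, Z) = 3*(W*Z) = 3*W*Z)
J = 1/57 (J = 1/(3*6*3 + 3) = 1/(54 + 3) = 1/57 ≈ 0.017544)
F = -1125/19 (F = ((2*(1/57))*2)*(-60) - 55 = ((2/57)*2)*(-60) - 55 = (4/57)*(-60) - 55 = -80/19 - 55 = -1125/19 ≈ -59.211)
24744 - F = 24744 - 1*(-1125/19) = 24744 + 1125/19 = 471261/19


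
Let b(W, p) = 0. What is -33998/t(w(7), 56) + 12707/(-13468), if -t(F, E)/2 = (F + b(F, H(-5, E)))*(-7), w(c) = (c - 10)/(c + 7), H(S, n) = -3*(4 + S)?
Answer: 457846943/40404 ≈ 11332.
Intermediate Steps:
H(S, n) = -12 - 3*S
w(c) = (-10 + c)/(7 + c)
t(F, E) = 14*F (t(F, E) = -2*(F + 0)*(-7) = -2*F*(-7) = -(-14)*F = 14*F)
-33998/t(w(7), 56) + 12707/(-13468) = -33998*(7 + 7)/(14*(-10 + 7)) + 12707/(-13468) = -33998/(14*(-3/14)) + 12707*(-1/13468) = -33998/(14*((1/14)*(-3))) - 12707/13468 = -33998/(14*(-3/14)) - 12707/13468 = -33998/(-3) - 12707/13468 = -33998*(-⅓) - 12707/13468 = 33998/3 - 12707/13468 = 457846943/40404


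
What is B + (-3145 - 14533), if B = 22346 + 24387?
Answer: 29055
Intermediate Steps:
B = 46733
B + (-3145 - 14533) = 46733 + (-3145 - 14533) = 46733 - 17678 = 29055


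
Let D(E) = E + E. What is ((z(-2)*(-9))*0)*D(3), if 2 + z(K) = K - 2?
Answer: 0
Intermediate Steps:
D(E) = 2*E
z(K) = -4 + K (z(K) = -2 + (K - 2) = -2 + (-2 + K) = -4 + K)
((z(-2)*(-9))*0)*D(3) = (((-4 - 2)*(-9))*0)*(2*3) = (-6*(-9)*0)*6 = (54*0)*6 = 0*6 = 0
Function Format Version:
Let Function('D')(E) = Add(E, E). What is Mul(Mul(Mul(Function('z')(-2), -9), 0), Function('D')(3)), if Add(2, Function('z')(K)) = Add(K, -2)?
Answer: 0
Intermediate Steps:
Function('D')(E) = Mul(2, E)
Function('z')(K) = Add(-4, K) (Function('z')(K) = Add(-2, Add(K, -2)) = Add(-2, Add(-2, K)) = Add(-4, K))
Mul(Mul(Mul(Function('z')(-2), -9), 0), Function('D')(3)) = Mul(Mul(Mul(Add(-4, -2), -9), 0), Mul(2, 3)) = Mul(Mul(Mul(-6, -9), 0), 6) = Mul(Mul(54, 0), 6) = Mul(0, 6) = 0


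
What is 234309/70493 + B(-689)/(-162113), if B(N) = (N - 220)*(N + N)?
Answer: -50315137869/11427831709 ≈ -4.4029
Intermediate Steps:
B(N) = 2*N*(-220 + N) (B(N) = (-220 + N)*(2*N) = 2*N*(-220 + N))
234309/70493 + B(-689)/(-162113) = 234309/70493 + (2*(-689)*(-220 - 689))/(-162113) = 234309*(1/70493) + (2*(-689)*(-909))*(-1/162113) = 234309/70493 + 1252602*(-1/162113) = 234309/70493 - 1252602/162113 = -50315137869/11427831709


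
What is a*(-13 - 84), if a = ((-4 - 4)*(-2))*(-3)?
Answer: 4656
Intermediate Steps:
a = -48 (a = -8*(-2)*(-3) = 16*(-3) = -48)
a*(-13 - 84) = -48*(-13 - 84) = -48*(-97) = 4656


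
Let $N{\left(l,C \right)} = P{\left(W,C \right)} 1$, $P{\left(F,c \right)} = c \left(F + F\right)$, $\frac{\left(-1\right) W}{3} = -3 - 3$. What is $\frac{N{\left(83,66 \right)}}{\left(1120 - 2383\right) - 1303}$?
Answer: $- \frac{1188}{1283} \approx -0.92595$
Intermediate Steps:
$W = 18$ ($W = - 3 \left(-3 - 3\right) = \left(-3\right) \left(-6\right) = 18$)
$P{\left(F,c \right)} = 2 F c$ ($P{\left(F,c \right)} = c 2 F = 2 F c$)
$N{\left(l,C \right)} = 36 C$ ($N{\left(l,C \right)} = 2 \cdot 18 C 1 = 36 C 1 = 36 C$)
$\frac{N{\left(83,66 \right)}}{\left(1120 - 2383\right) - 1303} = \frac{36 \cdot 66}{\left(1120 - 2383\right) - 1303} = \frac{2376}{-1263 - 1303} = \frac{2376}{-2566} = 2376 \left(- \frac{1}{2566}\right) = - \frac{1188}{1283}$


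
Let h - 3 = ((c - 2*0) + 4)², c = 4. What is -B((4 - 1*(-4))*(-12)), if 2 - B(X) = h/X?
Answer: -259/96 ≈ -2.6979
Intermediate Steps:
h = 67 (h = 3 + ((4 - 2*0) + 4)² = 3 + ((4 - 1*0) + 4)² = 3 + ((4 + 0) + 4)² = 3 + (4 + 4)² = 3 + 8² = 3 + 64 = 67)
B(X) = 2 - 67/X
-B((4 - 1*(-4))*(-12)) = -(2 - 67*(-1/(12*(4 - 1*(-4))))) = -(2 - 67*(-1/(12*(4 + 4)))) = -(2 - 67/(8*(-12))) = -(2 - 67/(-96)) = -(2 - 67*(-1/96)) = -(2 + 67/96) = -1*259/96 = -259/96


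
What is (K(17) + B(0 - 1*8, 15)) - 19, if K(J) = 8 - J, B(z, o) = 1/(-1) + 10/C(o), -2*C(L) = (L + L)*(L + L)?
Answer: -1306/45 ≈ -29.022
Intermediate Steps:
C(L) = -2*L² (C(L) = -(L + L)*(L + L)/2 = -2*L*2*L/2 = -2*L²)
B(z, o) = -1 - 5/o² (B(z, o) = 1/(-1) + 10/((-2*o²)) = 1*(-1) + 10*(-1/(2*o²)) = -1 - 5/o²)
(K(17) + B(0 - 1*8, 15)) - 19 = ((8 - 1*17) + (-1 - 5/15²)) - 19 = ((8 - 17) + (-1 - 5*1/225)) - 19 = (-9 + (-1 - 1/45)) - 19 = (-9 - 46/45) - 19 = -451/45 - 19 = -1306/45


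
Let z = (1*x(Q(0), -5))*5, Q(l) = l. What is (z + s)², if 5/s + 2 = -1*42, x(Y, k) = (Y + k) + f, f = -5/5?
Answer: 1755625/1936 ≈ 906.83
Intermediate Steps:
f = -1 (f = -5*⅕ = -1)
x(Y, k) = -1 + Y + k (x(Y, k) = (Y + k) - 1 = -1 + Y + k)
z = -30 (z = (1*(-1 + 0 - 5))*5 = (1*(-6))*5 = -6*5 = -30)
s = -5/44 (s = 5/(-2 - 1*42) = 5/(-2 - 42) = 5/(-44) = 5*(-1/44) = -5/44 ≈ -0.11364)
(z + s)² = (-30 - 5/44)² = (-1325/44)² = 1755625/1936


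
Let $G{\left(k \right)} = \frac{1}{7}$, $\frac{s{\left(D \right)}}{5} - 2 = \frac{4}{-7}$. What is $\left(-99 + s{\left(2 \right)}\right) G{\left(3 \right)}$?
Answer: $- \frac{643}{49} \approx -13.122$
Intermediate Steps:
$s{\left(D \right)} = \frac{50}{7}$ ($s{\left(D \right)} = 10 + 5 \frac{4}{-7} = 10 + 5 \cdot 4 \left(- \frac{1}{7}\right) = 10 + 5 \left(- \frac{4}{7}\right) = 10 - \frac{20}{7} = \frac{50}{7}$)
$G{\left(k \right)} = \frac{1}{7}$
$\left(-99 + s{\left(2 \right)}\right) G{\left(3 \right)} = \left(-99 + \frac{50}{7}\right) \frac{1}{7} = \left(- \frac{643}{7}\right) \frac{1}{7} = - \frac{643}{49}$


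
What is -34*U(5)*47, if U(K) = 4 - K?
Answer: 1598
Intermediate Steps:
-34*U(5)*47 = -34*(4 - 1*5)*47 = -34*(4 - 5)*47 = -34*(-1)*47 = 34*47 = 1598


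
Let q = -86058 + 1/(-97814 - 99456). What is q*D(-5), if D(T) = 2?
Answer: -16976661661/98635 ≈ -1.7212e+5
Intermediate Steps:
q = -16976661661/197270 (q = -86058 + 1/(-197270) = -86058 - 1/197270 = -16976661661/197270 ≈ -86058.)
q*D(-5) = -16976661661/197270*2 = -16976661661/98635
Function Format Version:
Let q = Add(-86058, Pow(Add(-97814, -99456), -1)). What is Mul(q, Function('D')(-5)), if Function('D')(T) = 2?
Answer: Rational(-16976661661, 98635) ≈ -1.7212e+5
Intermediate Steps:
q = Rational(-16976661661, 197270) (q = Add(-86058, Pow(-197270, -1)) = Add(-86058, Rational(-1, 197270)) = Rational(-16976661661, 197270) ≈ -86058.)
Mul(q, Function('D')(-5)) = Mul(Rational(-16976661661, 197270), 2) = Rational(-16976661661, 98635)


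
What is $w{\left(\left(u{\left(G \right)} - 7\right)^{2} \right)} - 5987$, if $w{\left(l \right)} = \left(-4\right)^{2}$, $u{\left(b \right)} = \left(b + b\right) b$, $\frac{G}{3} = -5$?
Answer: $-5971$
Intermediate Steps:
$G = -15$ ($G = 3 \left(-5\right) = -15$)
$u{\left(b \right)} = 2 b^{2}$ ($u{\left(b \right)} = 2 b b = 2 b^{2}$)
$w{\left(l \right)} = 16$
$w{\left(\left(u{\left(G \right)} - 7\right)^{2} \right)} - 5987 = 16 - 5987 = -5971$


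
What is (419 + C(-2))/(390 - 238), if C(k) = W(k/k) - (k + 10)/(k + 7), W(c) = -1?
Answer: 1041/380 ≈ 2.7395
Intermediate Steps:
C(k) = -1 - (10 + k)/(7 + k) (C(k) = -1 - (k + 10)/(k + 7) = -1 - (10 + k)/(7 + k))
(419 + C(-2))/(390 - 238) = (419 + (-17 - 2*(-2))/(7 - 2))/(390 - 238) = (419 + (-17 + 4)/5)/152 = (419 + (⅕)*(-13))*(1/152) = (419 - 13/5)*(1/152) = (2082/5)*(1/152) = 1041/380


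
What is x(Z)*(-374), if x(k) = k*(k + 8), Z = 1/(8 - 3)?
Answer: -15334/25 ≈ -613.36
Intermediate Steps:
Z = ⅕ (Z = 1/5 = ⅕ ≈ 0.20000)
x(k) = k*(8 + k)
x(Z)*(-374) = ((8 + ⅕)/5)*(-374) = ((⅕)*(41/5))*(-374) = (41/25)*(-374) = -15334/25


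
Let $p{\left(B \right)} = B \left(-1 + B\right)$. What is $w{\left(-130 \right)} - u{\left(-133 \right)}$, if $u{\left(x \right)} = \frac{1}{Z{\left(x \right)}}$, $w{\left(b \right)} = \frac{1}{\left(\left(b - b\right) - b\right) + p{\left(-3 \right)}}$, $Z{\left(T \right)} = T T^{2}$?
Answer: $\frac{2352779}{334074454} \approx 0.0070427$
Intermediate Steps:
$Z{\left(T \right)} = T^{3}$
$w{\left(b \right)} = \frac{1}{12 - b}$ ($w{\left(b \right)} = \frac{1}{\left(\left(b - b\right) - b\right) - 3 \left(-1 - 3\right)} = \frac{1}{\left(0 - b\right) - -12} = \frac{1}{- b + 12} = \frac{1}{12 - b}$)
$u{\left(x \right)} = \frac{1}{x^{3}}$
$w{\left(-130 \right)} - u{\left(-133 \right)} = - \frac{1}{-12 - 130} - \frac{1}{-2352637} = - \frac{1}{-142} - - \frac{1}{2352637} = \left(-1\right) \left(- \frac{1}{142}\right) + \frac{1}{2352637} = \frac{1}{142} + \frac{1}{2352637} = \frac{2352779}{334074454}$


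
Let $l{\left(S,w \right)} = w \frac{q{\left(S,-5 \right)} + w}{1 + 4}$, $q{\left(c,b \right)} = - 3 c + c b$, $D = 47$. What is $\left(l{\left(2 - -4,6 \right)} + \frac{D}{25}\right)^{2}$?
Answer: $\frac{1471369}{625} \approx 2354.2$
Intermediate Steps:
$q{\left(c,b \right)} = - 3 c + b c$
$l{\left(S,w \right)} = w \left(- \frac{8 S}{5} + \frac{w}{5}\right)$ ($l{\left(S,w \right)} = w \frac{S \left(-3 - 5\right) + w}{1 + 4} = w \frac{S \left(-8\right) + w}{5} = w \left(- 8 S + w\right) \frac{1}{5} = w \left(w - 8 S\right) \frac{1}{5} = w \left(- \frac{8 S}{5} + \frac{w}{5}\right)$)
$\left(l{\left(2 - -4,6 \right)} + \frac{D}{25}\right)^{2} = \left(\frac{1}{5} \cdot 6 \left(6 - 8 \left(2 - -4\right)\right) + \frac{47}{25}\right)^{2} = \left(\frac{1}{5} \cdot 6 \left(6 - 8 \left(2 + 4\right)\right) + 47 \cdot \frac{1}{25}\right)^{2} = \left(\frac{1}{5} \cdot 6 \left(6 - 48\right) + \frac{47}{25}\right)^{2} = \left(\frac{1}{5} \cdot 6 \left(-42\right) + \frac{47}{25}\right)^{2} = \left(- \frac{252}{5} + \frac{47}{25}\right)^{2} = \left(- \frac{1213}{25}\right)^{2} = \frac{1471369}{625}$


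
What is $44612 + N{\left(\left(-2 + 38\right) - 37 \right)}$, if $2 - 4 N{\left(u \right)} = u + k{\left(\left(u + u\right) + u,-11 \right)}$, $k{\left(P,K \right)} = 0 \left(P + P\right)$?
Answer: $\frac{178451}{4} \approx 44613.0$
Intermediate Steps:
$k{\left(P,K \right)} = 0$ ($k{\left(P,K \right)} = 0 \cdot 2 P = 0$)
$N{\left(u \right)} = \frac{1}{2} - \frac{u}{4}$ ($N{\left(u \right)} = \frac{1}{2} - \frac{u + 0}{4} = \frac{1}{2} - \frac{u}{4}$)
$44612 + N{\left(\left(-2 + 38\right) - 37 \right)} = 44612 + \left(\frac{1}{2} - \frac{\left(-2 + 38\right) - 37}{4}\right) = 44612 + \left(\frac{1}{2} - \frac{36 - 37}{4}\right) = 44612 + \left(\frac{1}{2} - - \frac{1}{4}\right) = 44612 + \left(\frac{1}{2} + \frac{1}{4}\right) = 44612 + \frac{3}{4} = \frac{178451}{4}$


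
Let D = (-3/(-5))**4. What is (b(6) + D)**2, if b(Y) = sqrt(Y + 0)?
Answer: 2350311/390625 + 162*sqrt(6)/625 ≈ 6.6517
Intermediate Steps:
b(Y) = sqrt(Y)
D = 81/625 (D = (-3*(-1/5))**4 = (3/5)**4 = 81/625 ≈ 0.12960)
(b(6) + D)**2 = (sqrt(6) + 81/625)**2 = (81/625 + sqrt(6))**2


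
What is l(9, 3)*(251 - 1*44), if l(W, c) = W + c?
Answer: 2484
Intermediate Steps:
l(9, 3)*(251 - 1*44) = (9 + 3)*(251 - 1*44) = 12*(251 - 44) = 12*207 = 2484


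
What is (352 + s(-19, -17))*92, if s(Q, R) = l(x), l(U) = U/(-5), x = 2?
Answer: 161736/5 ≈ 32347.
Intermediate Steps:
l(U) = -U/5 (l(U) = U*(-⅕) = -U/5)
s(Q, R) = -⅖ (s(Q, R) = -⅕*2 = -⅖)
(352 + s(-19, -17))*92 = (352 - ⅖)*92 = (1758/5)*92 = 161736/5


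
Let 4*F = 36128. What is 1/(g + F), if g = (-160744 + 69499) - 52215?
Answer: -1/134428 ≈ -7.4389e-6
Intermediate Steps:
g = -143460 (g = -91245 - 52215 = -143460)
F = 9032 (F = (¼)*36128 = 9032)
1/(g + F) = 1/(-143460 + 9032) = 1/(-134428) = -1/134428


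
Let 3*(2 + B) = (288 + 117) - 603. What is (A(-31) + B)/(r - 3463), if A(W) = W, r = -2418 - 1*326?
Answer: 33/2069 ≈ 0.015950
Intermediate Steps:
r = -2744 (r = -2418 - 326 = -2744)
B = -68 (B = -2 + ((288 + 117) - 603)/3 = -2 + (405 - 603)/3 = -2 + (⅓)*(-198) = -2 - 66 = -68)
(A(-31) + B)/(r - 3463) = (-31 - 68)/(-2744 - 3463) = -99/(-6207) = -99*(-1/6207) = 33/2069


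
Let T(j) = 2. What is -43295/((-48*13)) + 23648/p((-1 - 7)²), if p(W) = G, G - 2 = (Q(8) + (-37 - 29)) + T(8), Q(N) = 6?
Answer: -1541479/4368 ≈ -352.90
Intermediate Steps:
G = -56 (G = 2 + ((6 + (-37 - 29)) + 2) = 2 + ((6 - 66) + 2) = 2 + (-60 + 2) = 2 - 58 = -56)
p(W) = -56
-43295/((-48*13)) + 23648/p((-1 - 7)²) = -43295/((-48*13)) + 23648/(-56) = -43295/(-624) + 23648*(-1/56) = -43295*(-1/624) - 2956/7 = 43295/624 - 2956/7 = -1541479/4368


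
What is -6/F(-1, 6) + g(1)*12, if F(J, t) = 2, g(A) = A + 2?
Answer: 33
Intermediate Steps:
g(A) = 2 + A
-6/F(-1, 6) + g(1)*12 = -6/2 + (2 + 1)*12 = -6*½ + 3*12 = -3 + 36 = 33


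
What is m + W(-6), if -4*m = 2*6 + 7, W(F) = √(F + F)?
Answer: -19/4 + 2*I*√3 ≈ -4.75 + 3.4641*I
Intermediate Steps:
W(F) = √2*√F (W(F) = √(2*F) = √2*√F)
m = -19/4 (m = -(2*6 + 7)/4 = -(12 + 7)/4 = -¼*19 = -19/4 ≈ -4.7500)
m + W(-6) = -19/4 + √2*√(-6) = -19/4 + √2*(I*√6) = -19/4 + 2*I*√3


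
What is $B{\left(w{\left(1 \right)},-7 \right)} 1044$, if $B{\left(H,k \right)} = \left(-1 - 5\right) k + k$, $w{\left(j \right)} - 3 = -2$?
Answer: $36540$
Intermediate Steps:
$w{\left(j \right)} = 1$ ($w{\left(j \right)} = 3 - 2 = 1$)
$B{\left(H,k \right)} = - 5 k$ ($B{\left(H,k \right)} = - 6 k + k = - 5 k$)
$B{\left(w{\left(1 \right)},-7 \right)} 1044 = \left(-5\right) \left(-7\right) 1044 = 35 \cdot 1044 = 36540$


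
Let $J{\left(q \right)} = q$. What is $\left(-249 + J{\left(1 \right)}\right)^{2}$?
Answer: $61504$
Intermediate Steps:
$\left(-249 + J{\left(1 \right)}\right)^{2} = \left(-249 + 1\right)^{2} = \left(-248\right)^{2} = 61504$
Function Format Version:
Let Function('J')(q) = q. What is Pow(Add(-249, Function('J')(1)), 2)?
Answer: 61504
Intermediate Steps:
Pow(Add(-249, Function('J')(1)), 2) = Pow(Add(-249, 1), 2) = Pow(-248, 2) = 61504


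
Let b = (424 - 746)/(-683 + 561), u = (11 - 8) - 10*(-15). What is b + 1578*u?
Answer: 14727635/61 ≈ 2.4144e+5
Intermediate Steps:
u = 153 (u = 3 + 150 = 153)
b = 161/61 (b = -322/(-122) = -322*(-1/122) = 161/61 ≈ 2.6393)
b + 1578*u = 161/61 + 1578*153 = 161/61 + 241434 = 14727635/61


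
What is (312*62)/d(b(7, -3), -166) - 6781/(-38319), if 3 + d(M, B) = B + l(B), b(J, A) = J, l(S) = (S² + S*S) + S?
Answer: 11964361/22569891 ≈ 0.53010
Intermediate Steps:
l(S) = S + 2*S² (l(S) = (S² + S²) + S = 2*S² + S = S + 2*S²)
d(M, B) = -3 + B + B*(1 + 2*B) (d(M, B) = -3 + (B + B*(1 + 2*B)) = -3 + B + B*(1 + 2*B))
(312*62)/d(b(7, -3), -166) - 6781/(-38319) = (312*62)/(-3 - 166 - 166*(1 + 2*(-166))) - 6781/(-38319) = 19344/(-3 - 166 - 166*(1 - 332)) - 6781*(-1/38319) = 19344/(-3 - 166 - 166*(-331)) + 6781/38319 = 19344/(-3 - 166 + 54946) + 6781/38319 = 19344/54777 + 6781/38319 = 19344*(1/54777) + 6781/38319 = 208/589 + 6781/38319 = 11964361/22569891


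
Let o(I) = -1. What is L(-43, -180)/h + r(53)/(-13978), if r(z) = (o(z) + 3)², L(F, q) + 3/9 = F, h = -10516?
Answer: 422737/110244486 ≈ 0.0038345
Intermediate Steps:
L(F, q) = -⅓ + F
r(z) = 4 (r(z) = (-1 + 3)² = 2² = 4)
L(-43, -180)/h + r(53)/(-13978) = (-⅓ - 43)/(-10516) + 4/(-13978) = -130/3*(-1/10516) + 4*(-1/13978) = 65/15774 - 2/6989 = 422737/110244486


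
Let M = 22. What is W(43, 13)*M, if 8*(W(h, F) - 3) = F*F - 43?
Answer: 825/2 ≈ 412.50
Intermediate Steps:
W(h, F) = -19/8 + F²/8 (W(h, F) = 3 + (F*F - 43)/8 = 3 + (F² - 43)/8 = 3 + (-43 + F²)/8 = 3 + (-43/8 + F²/8) = -19/8 + F²/8)
W(43, 13)*M = (-19/8 + (⅛)*13²)*22 = (-19/8 + (⅛)*169)*22 = (-19/8 + 169/8)*22 = (75/4)*22 = 825/2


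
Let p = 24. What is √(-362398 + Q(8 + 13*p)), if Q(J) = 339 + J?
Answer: I*√361739 ≈ 601.45*I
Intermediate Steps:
√(-362398 + Q(8 + 13*p)) = √(-362398 + (339 + (8 + 13*24))) = √(-362398 + (339 + (8 + 312))) = √(-362398 + (339 + 320)) = √(-362398 + 659) = √(-361739) = I*√361739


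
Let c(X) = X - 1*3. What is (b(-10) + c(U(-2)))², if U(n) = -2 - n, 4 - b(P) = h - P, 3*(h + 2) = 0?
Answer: 49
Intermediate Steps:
h = -2 (h = -2 + (⅓)*0 = -2 + 0 = -2)
b(P) = 6 + P (b(P) = 4 - (-2 - P) = 4 + (2 + P) = 6 + P)
c(X) = -3 + X (c(X) = X - 3 = -3 + X)
(b(-10) + c(U(-2)))² = ((6 - 10) + (-3 + (-2 - 1*(-2))))² = (-4 + (-3 + (-2 + 2)))² = (-4 + (-3 + 0))² = (-4 - 3)² = (-7)² = 49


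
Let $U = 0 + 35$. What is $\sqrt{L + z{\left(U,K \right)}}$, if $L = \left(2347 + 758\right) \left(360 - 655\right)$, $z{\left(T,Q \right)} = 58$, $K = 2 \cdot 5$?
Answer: $i \sqrt{915917} \approx 957.04 i$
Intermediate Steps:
$U = 35$
$K = 10$
$L = -915975$ ($L = 3105 \left(-295\right) = -915975$)
$\sqrt{L + z{\left(U,K \right)}} = \sqrt{-915975 + 58} = \sqrt{-915917} = i \sqrt{915917}$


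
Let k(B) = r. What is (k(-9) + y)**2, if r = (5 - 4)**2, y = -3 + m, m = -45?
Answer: 2209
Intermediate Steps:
y = -48 (y = -3 - 45 = -48)
r = 1 (r = 1**2 = 1)
k(B) = 1
(k(-9) + y)**2 = (1 - 48)**2 = (-47)**2 = 2209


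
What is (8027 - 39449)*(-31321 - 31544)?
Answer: 1975344030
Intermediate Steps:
(8027 - 39449)*(-31321 - 31544) = -31422*(-62865) = 1975344030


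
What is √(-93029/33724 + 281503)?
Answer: √80038131539633/16862 ≈ 530.57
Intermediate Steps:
√(-93029/33724 + 281503) = √(9493314143/33724) = √80038131539633/16862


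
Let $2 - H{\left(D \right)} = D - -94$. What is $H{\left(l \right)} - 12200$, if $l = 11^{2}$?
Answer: $-12413$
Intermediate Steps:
$l = 121$
$H{\left(D \right)} = -92 - D$ ($H{\left(D \right)} = 2 - \left(D - -94\right) = 2 - \left(D + 94\right) = 2 - \left(94 + D\right) = -92 - D$)
$H{\left(l \right)} - 12200 = \left(-92 - 121\right) - 12200 = -213 - 12200 = -12413$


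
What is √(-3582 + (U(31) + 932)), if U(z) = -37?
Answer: I*√2687 ≈ 51.836*I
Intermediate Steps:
√(-3582 + (U(31) + 932)) = √(-3582 + (-37 + 932)) = √(-3582 + 895) = √(-2687) = I*√2687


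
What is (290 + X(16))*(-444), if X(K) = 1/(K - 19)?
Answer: -128612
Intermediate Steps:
X(K) = 1/(-19 + K)
(290 + X(16))*(-444) = (290 + 1/(-19 + 16))*(-444) = (290 + 1/(-3))*(-444) = (290 - 1/3)*(-444) = (869/3)*(-444) = -128612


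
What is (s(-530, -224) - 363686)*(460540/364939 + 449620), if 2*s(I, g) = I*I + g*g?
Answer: -32512982557950560/364939 ≈ -8.9092e+10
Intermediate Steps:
s(I, g) = I²/2 + g²/2 (s(I, g) = (I*I + g*g)/2 = (I² + g²)/2 = I²/2 + g²/2)
(s(-530, -224) - 363686)*(460540/364939 + 449620) = (((½)*(-530)² + (½)*(-224)²) - 363686)*(460540/364939 + 449620) = (((½)*280900 + (½)*50176) - 363686)*(460540*(1/364939) + 449620) = ((140450 + 25088) - 363686)*(460540/364939 + 449620) = (165538 - 363686)*(164084333720/364939) = -198148*164084333720/364939 = -32512982557950560/364939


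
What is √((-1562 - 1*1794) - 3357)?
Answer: 7*I*√137 ≈ 81.933*I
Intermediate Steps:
√((-1562 - 1*1794) - 3357) = √((-1562 - 1794) - 3357) = √(-3356 - 3357) = √(-6713) = 7*I*√137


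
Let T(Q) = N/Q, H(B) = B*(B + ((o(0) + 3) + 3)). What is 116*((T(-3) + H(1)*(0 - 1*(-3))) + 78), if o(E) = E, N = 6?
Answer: 11252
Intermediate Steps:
H(B) = B*(6 + B) (H(B) = B*(B + ((0 + 3) + 3)) = B*(B + (3 + 3)) = B*(B + 6) = B*(6 + B))
T(Q) = 6/Q
116*((T(-3) + H(1)*(0 - 1*(-3))) + 78) = 116*((6/(-3) + (1*(6 + 1))*(0 - 1*(-3))) + 78) = 116*((6*(-⅓) + (1*7)*(0 + 3)) + 78) = 116*((-2 + 7*3) + 78) = 116*((-2 + 21) + 78) = 116*(19 + 78) = 116*97 = 11252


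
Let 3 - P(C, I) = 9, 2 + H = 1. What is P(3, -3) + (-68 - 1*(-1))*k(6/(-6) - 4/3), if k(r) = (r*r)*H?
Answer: 3229/9 ≈ 358.78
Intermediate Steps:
H = -1 (H = -2 + 1 = -1)
P(C, I) = -6 (P(C, I) = 3 - 1*9 = 3 - 9 = -6)
k(r) = -r² (k(r) = (r*r)*(-1) = r²*(-1) = -r²)
P(3, -3) + (-68 - 1*(-1))*k(6/(-6) - 4/3) = -6 + (-68 - 1*(-1))*(-(6/(-6) - 4/3)²) = -6 + (-68 + 1)*(-(6*(-⅙) - 4*⅓)²) = -6 - (-67)*(-1 - 4/3)² = -6 - (-67)*(-7/3)² = -6 - (-67)*49/9 = -6 - 67*(-49/9) = -6 + 3283/9 = 3229/9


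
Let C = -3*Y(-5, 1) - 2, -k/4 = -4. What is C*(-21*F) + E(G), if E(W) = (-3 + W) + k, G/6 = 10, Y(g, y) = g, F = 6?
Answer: -1565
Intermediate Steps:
k = 16 (k = -4*(-4) = 16)
G = 60 (G = 6*10 = 60)
C = 13 (C = -3*(-5) - 2 = 15 - 2 = 13)
E(W) = 13 + W (E(W) = (-3 + W) + 16 = 13 + W)
C*(-21*F) + E(G) = 13*(-21*6) + (13 + 60) = 13*(-126) + 73 = -1638 + 73 = -1565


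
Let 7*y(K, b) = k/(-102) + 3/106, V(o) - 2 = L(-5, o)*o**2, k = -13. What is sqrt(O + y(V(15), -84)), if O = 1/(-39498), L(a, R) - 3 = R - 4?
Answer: sqrt(1379238709835994)/249113886 ≈ 0.14908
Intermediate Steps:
L(a, R) = -1 + R (L(a, R) = 3 + (R - 4) = 3 + (-4 + R) = -1 + R)
O = -1/39498 ≈ -2.5318e-5
V(o) = 2 + o**2*(-1 + o) (V(o) = 2 + (-1 + o)*o**2 = 2 + o**2*(-1 + o))
y(K, b) = 421/18921 (y(K, b) = (-13/(-102) + 3/106)/7 = (-13*(-1/102) + 3*(1/106))/7 = (13/102 + 3/106)/7 = (1/7)*(421/2703) = 421/18921)
sqrt(O + y(V(15), -84)) = sqrt(-1/39498 + 421/18921) = sqrt(5536579/249113886) = sqrt(1379238709835994)/249113886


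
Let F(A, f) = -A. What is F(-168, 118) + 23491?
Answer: 23659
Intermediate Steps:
F(-168, 118) + 23491 = -1*(-168) + 23491 = 168 + 23491 = 23659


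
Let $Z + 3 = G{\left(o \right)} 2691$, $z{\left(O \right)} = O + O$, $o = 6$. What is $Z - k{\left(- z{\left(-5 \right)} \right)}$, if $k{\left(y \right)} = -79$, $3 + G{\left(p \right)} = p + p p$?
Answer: $105025$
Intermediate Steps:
$G{\left(p \right)} = -3 + p + p^{2}$ ($G{\left(p \right)} = -3 + \left(p + p p\right) = -3 + \left(p + p^{2}\right) = -3 + p + p^{2}$)
$z{\left(O \right)} = 2 O$
$Z = 104946$ ($Z = -3 + \left(-3 + 6 + 6^{2}\right) 2691 = -3 + \left(-3 + 6 + 36\right) 2691 = -3 + 39 \cdot 2691 = -3 + 104949 = 104946$)
$Z - k{\left(- z{\left(-5 \right)} \right)} = 104946 - -79 = 104946 + 79 = 105025$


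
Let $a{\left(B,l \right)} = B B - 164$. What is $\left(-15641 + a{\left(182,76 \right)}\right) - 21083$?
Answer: $-3764$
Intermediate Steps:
$a{\left(B,l \right)} = -164 + B^{2}$ ($a{\left(B,l \right)} = B^{2} - 164 = -164 + B^{2}$)
$\left(-15641 + a{\left(182,76 \right)}\right) - 21083 = \left(-15641 - \left(164 - 182^{2}\right)\right) - 21083 = \left(-15641 + \left(-164 + 33124\right)\right) - 21083 = \left(-15641 + 32960\right) - 21083 = 17319 - 21083 = -3764$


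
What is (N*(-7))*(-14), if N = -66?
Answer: -6468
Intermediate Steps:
(N*(-7))*(-14) = -66*(-7)*(-14) = 462*(-14) = -6468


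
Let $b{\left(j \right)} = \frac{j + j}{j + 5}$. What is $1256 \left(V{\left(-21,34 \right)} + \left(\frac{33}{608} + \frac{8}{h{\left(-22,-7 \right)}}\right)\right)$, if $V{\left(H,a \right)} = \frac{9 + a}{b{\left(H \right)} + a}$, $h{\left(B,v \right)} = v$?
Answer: $\frac{16735415}{155876} \approx 107.36$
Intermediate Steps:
$b{\left(j \right)} = \frac{2 j}{5 + j}$
$V{\left(H,a \right)} = \frac{9 + a}{a + \frac{2 H}{5 + H}}$ ($V{\left(H,a \right)} = \frac{9 + a}{\frac{2 H}{5 + H} + a} = \frac{9 + a}{a + \frac{2 H}{5 + H}}$)
$1256 \left(V{\left(-21,34 \right)} + \left(\frac{33}{608} + \frac{8}{h{\left(-22,-7 \right)}}\right)\right) = 1256 \left(\frac{\left(5 - 21\right) \left(9 + 34\right)}{2 \left(-21\right) + 34 \left(5 - 21\right)} + \left(\frac{33}{608} + \frac{8}{-7}\right)\right) = 1256 \left(\frac{1}{-42 + 34 \left(-16\right)} \left(-16\right) 43 + \left(33 \cdot \frac{1}{608} + 8 \left(- \frac{1}{7}\right)\right)\right) = 1256 \left(\frac{1}{-42 - 544} \left(-16\right) 43 + \left(\frac{33}{608} - \frac{8}{7}\right)\right) = 1256 \left(\frac{1}{-586} \left(-16\right) 43 - \frac{4633}{4256}\right) = 1256 \left(\left(- \frac{1}{586}\right) \left(-16\right) 43 - \frac{4633}{4256}\right) = 1256 \left(\frac{344}{293} - \frac{4633}{4256}\right) = 1256 \cdot \frac{106595}{1247008} = \frac{16735415}{155876}$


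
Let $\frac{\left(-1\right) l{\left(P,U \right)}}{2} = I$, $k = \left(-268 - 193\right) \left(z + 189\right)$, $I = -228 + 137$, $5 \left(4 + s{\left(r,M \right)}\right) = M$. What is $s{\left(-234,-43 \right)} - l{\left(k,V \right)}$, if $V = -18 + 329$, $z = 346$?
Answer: $- \frac{973}{5} \approx -194.6$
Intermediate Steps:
$s{\left(r,M \right)} = -4 + \frac{M}{5}$
$V = 311$
$I = -91$
$k = -246635$ ($k = \left(-268 - 193\right) \left(346 + 189\right) = \left(-268 - 193\right) 535 = \left(-461\right) 535 = -246635$)
$l{\left(P,U \right)} = 182$ ($l{\left(P,U \right)} = \left(-2\right) \left(-91\right) = 182$)
$s{\left(-234,-43 \right)} - l{\left(k,V \right)} = \left(-4 + \frac{1}{5} \left(-43\right)\right) - 182 = \left(-4 - \frac{43}{5}\right) - 182 = - \frac{63}{5} - 182 = - \frac{973}{5}$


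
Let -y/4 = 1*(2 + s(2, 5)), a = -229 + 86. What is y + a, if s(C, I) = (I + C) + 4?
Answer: -195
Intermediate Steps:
a = -143
s(C, I) = 4 + C + I (s(C, I) = (C + I) + 4 = 4 + C + I)
y = -52 (y = -4*(2 + (4 + 2 + 5)) = -4*(2 + 11) = -4*13 = -52)
y + a = -52 - 143 = -195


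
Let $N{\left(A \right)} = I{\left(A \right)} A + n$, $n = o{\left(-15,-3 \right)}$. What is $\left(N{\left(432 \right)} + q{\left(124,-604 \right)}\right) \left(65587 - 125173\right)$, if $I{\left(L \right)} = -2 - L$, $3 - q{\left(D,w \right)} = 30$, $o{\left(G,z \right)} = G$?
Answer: $11174162580$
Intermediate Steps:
$n = -15$
$q{\left(D,w \right)} = -27$ ($q{\left(D,w \right)} = 3 - 30 = -27$)
$N{\left(A \right)} = -15 + A \left(-2 - A\right)$ ($N{\left(A \right)} = \left(-2 - A\right) A - 15 = A \left(-2 - A\right) - 15 = -15 + A \left(-2 - A\right)$)
$\left(N{\left(432 \right)} + q{\left(124,-604 \right)}\right) \left(65587 - 125173\right) = \left(\left(-15 - 432 \left(2 + 432\right)\right) - 27\right) \left(65587 - 125173\right) = \left(\left(-15 - 432 \cdot 434\right) - 27\right) \left(-59586\right) = \left(\left(-15 - 187488\right) - 27\right) \left(-59586\right) = \left(-187503 - 27\right) \left(-59586\right) = \left(-187530\right) \left(-59586\right) = 11174162580$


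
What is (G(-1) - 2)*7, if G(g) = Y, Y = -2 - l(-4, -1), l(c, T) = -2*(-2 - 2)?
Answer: -84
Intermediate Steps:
l(c, T) = 8 (l(c, T) = -2*(-4) = 8)
Y = -10 (Y = -2 - 1*8 = -2 - 8 = -10)
G(g) = -10
(G(-1) - 2)*7 = (-10 - 2)*7 = -12*7 = -84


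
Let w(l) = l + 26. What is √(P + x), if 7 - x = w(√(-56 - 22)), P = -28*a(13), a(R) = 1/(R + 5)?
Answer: √(-185 - 9*I*√78)/3 ≈ 0.95315 - 4.6329*I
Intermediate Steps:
a(R) = 1/(5 + R)
w(l) = 26 + l
P = -14/9 (P = -28/(5 + 13) = -28/18 = -28*1/18 = -14/9 ≈ -1.5556)
x = -19 - I*√78 (x = 7 - (26 + √(-56 - 22)) = 7 - (26 + √(-78)) = 7 - (26 + I*√78) = 7 + (-26 - I*√78) = -19 - I*√78 ≈ -19.0 - 8.8318*I)
√(P + x) = √(-14/9 + (-19 - I*√78)) = √(-185/9 - I*√78)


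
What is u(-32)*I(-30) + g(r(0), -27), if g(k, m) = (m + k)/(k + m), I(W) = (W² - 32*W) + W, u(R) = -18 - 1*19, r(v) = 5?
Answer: -67709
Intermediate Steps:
u(R) = -37 (u(R) = -18 - 19 = -37)
I(W) = W² - 31*W
g(k, m) = 1 (g(k, m) = (k + m)/(k + m) = 1)
u(-32)*I(-30) + g(r(0), -27) = -(-1110)*(-31 - 30) + 1 = -(-1110)*(-61) + 1 = -37*1830 + 1 = -67710 + 1 = -67709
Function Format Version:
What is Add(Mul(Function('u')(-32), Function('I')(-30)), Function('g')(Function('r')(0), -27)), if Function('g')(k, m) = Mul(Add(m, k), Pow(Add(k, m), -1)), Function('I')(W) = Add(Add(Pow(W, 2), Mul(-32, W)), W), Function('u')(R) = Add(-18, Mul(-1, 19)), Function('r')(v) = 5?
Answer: -67709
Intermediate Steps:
Function('u')(R) = -37 (Function('u')(R) = Add(-18, -19) = -37)
Function('I')(W) = Add(Pow(W, 2), Mul(-31, W))
Function('g')(k, m) = 1 (Function('g')(k, m) = Mul(Add(k, m), Pow(Add(k, m), -1)) = 1)
Add(Mul(Function('u')(-32), Function('I')(-30)), Function('g')(Function('r')(0), -27)) = Add(Mul(-37, Mul(-30, Add(-31, -30))), 1) = Add(Mul(-37, Mul(-30, -61)), 1) = Add(Mul(-37, 1830), 1) = Add(-67710, 1) = -67709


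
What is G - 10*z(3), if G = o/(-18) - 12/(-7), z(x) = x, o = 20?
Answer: -1852/63 ≈ -29.397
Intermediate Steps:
G = 38/63 (G = 20/(-18) - 12/(-7) = 20*(-1/18) - 12*(-1/7) = -10/9 + 12/7 = 38/63 ≈ 0.60317)
G - 10*z(3) = 38/63 - 10*3 = 38/63 - 30 = -1852/63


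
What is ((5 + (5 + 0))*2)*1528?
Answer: 30560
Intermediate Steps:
((5 + (5 + 0))*2)*1528 = ((5 + 5)*2)*1528 = (10*2)*1528 = 20*1528 = 30560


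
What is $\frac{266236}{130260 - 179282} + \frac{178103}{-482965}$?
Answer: $- \frac{68656817503}{11837955115} \approx -5.7997$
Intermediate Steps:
$\frac{266236}{130260 - 179282} + \frac{178103}{-482965} = \frac{266236}{-49022} + 178103 \left(- \frac{1}{482965}\right) = 266236 \left(- \frac{1}{49022}\right) - \frac{178103}{482965} = - \frac{133118}{24511} - \frac{178103}{482965} = - \frac{68656817503}{11837955115}$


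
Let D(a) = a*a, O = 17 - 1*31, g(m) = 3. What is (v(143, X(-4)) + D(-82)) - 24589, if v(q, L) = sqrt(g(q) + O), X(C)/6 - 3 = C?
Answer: -17865 + I*sqrt(11) ≈ -17865.0 + 3.3166*I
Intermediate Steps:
X(C) = 18 + 6*C
O = -14 (O = 17 - 31 = -14)
D(a) = a**2
v(q, L) = I*sqrt(11) (v(q, L) = sqrt(3 - 14) = sqrt(-11) = I*sqrt(11))
(v(143, X(-4)) + D(-82)) - 24589 = (I*sqrt(11) + (-82)**2) - 24589 = (I*sqrt(11) + 6724) - 24589 = (6724 + I*sqrt(11)) - 24589 = -17865 + I*sqrt(11)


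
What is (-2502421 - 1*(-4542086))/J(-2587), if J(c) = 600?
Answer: 407933/120 ≈ 3399.4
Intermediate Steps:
(-2502421 - 1*(-4542086))/J(-2587) = (-2502421 - 1*(-4542086))/600 = (-2502421 + 4542086)*(1/600) = 2039665*(1/600) = 407933/120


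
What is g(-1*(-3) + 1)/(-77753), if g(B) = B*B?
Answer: -16/77753 ≈ -0.00020578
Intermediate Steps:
g(B) = B**2
g(-1*(-3) + 1)/(-77753) = (-1*(-3) + 1)**2/(-77753) = (3 + 1)**2*(-1/77753) = 4**2*(-1/77753) = 16*(-1/77753) = -16/77753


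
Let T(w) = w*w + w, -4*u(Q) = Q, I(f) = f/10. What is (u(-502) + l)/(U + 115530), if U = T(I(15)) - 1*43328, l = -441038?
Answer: -1763650/288823 ≈ -6.1063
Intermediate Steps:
I(f) = f/10 (I(f) = f*(⅒) = f/10)
u(Q) = -Q/4
T(w) = w + w² (T(w) = w² + w = w + w²)
U = -173297/4 (U = ((⅒)*15)*(1 + (⅒)*15) - 1*43328 = 3*(1 + 3/2)/2 - 43328 = (3/2)*(5/2) - 43328 = 15/4 - 43328 = -173297/4 ≈ -43324.)
(u(-502) + l)/(U + 115530) = (-¼*(-502) - 441038)/(-173297/4 + 115530) = (251/2 - 441038)/(288823/4) = -881825/2*4/288823 = -1763650/288823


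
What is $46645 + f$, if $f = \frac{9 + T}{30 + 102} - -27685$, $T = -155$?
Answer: $\frac{4905707}{66} \approx 74329.0$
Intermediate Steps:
$f = \frac{1827137}{66}$ ($f = \frac{9 - 155}{30 + 102} - -27685 = - \frac{146}{132} + 27685 = \left(-146\right) \frac{1}{132} + 27685 = - \frac{73}{66} + 27685 = \frac{1827137}{66} \approx 27684.0$)
$46645 + f = 46645 + \frac{1827137}{66} = \frac{4905707}{66}$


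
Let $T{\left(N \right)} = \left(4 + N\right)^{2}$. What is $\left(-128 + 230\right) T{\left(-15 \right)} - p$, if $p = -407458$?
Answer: $419800$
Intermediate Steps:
$\left(-128 + 230\right) T{\left(-15 \right)} - p = \left(-128 + 230\right) \left(4 - 15\right)^{2} - -407458 = 102 \left(-11\right)^{2} + 407458 = 102 \cdot 121 + 407458 = 12342 + 407458 = 419800$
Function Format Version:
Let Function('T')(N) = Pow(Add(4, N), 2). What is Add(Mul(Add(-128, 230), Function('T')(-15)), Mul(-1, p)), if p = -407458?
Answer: 419800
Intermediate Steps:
Add(Mul(Add(-128, 230), Function('T')(-15)), Mul(-1, p)) = Add(Mul(Add(-128, 230), Pow(Add(4, -15), 2)), Mul(-1, -407458)) = Add(Mul(102, Pow(-11, 2)), 407458) = Add(Mul(102, 121), 407458) = Add(12342, 407458) = 419800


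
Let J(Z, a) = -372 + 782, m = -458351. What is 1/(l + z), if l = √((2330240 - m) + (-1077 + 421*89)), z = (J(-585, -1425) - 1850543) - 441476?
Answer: -2291609/5251468983898 - 3*√313887/5251468983898 ≈ -4.3669e-7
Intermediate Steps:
J(Z, a) = 410
z = -2291609 (z = (410 - 1850543) - 441476 = -1850133 - 441476 = -2291609)
l = 3*√313887 (l = √((2330240 - 1*(-458351)) + (-1077 + 421*89)) = √((2330240 + 458351) + (-1077 + 37469)) = √(2788591 + 36392) = √2824983 = 3*√313887 ≈ 1680.8)
1/(l + z) = 1/(3*√313887 - 2291609) = 1/(-2291609 + 3*√313887)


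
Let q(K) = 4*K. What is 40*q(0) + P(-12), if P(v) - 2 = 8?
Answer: 10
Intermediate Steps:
P(v) = 10 (P(v) = 2 + 8 = 10)
40*q(0) + P(-12) = 40*(4*0) + 10 = 40*0 + 10 = 0 + 10 = 10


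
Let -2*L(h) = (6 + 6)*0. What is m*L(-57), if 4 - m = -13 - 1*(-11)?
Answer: 0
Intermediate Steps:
L(h) = 0 (L(h) = -(6 + 6)*0/2 = -6*0 = -½*0 = 0)
m = 6 (m = 4 - (-13 - 1*(-11)) = 4 - (-13 + 11) = 4 - 1*(-2) = 4 + 2 = 6)
m*L(-57) = 6*0 = 0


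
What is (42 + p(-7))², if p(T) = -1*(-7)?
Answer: 2401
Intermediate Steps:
p(T) = 7
(42 + p(-7))² = (42 + 7)² = 49² = 2401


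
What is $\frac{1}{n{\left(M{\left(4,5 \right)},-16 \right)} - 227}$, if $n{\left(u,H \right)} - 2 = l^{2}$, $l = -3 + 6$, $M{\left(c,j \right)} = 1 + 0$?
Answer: $- \frac{1}{216} \approx -0.0046296$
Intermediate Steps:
$M{\left(c,j \right)} = 1$
$l = 3$
$n{\left(u,H \right)} = 11$ ($n{\left(u,H \right)} = 2 + 3^{2} = 2 + 9 = 11$)
$\frac{1}{n{\left(M{\left(4,5 \right)},-16 \right)} - 227} = \frac{1}{11 - 227} = \frac{1}{-216} = - \frac{1}{216}$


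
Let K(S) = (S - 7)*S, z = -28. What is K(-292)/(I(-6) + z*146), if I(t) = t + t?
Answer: -21827/1025 ≈ -21.295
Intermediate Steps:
I(t) = 2*t
K(S) = S*(-7 + S) (K(S) = (-7 + S)*S = S*(-7 + S))
K(-292)/(I(-6) + z*146) = (-292*(-7 - 292))/(2*(-6) - 28*146) = (-292*(-299))/(-12 - 4088) = 87308/(-4100) = 87308*(-1/4100) = -21827/1025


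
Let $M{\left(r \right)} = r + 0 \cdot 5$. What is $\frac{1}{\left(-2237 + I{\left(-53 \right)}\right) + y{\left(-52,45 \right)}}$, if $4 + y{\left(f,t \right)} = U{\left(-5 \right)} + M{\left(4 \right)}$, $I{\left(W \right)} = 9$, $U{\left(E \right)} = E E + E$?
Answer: $- \frac{1}{2208} \approx -0.0004529$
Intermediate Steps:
$M{\left(r \right)} = r$ ($M{\left(r \right)} = r + 0 = r$)
$U{\left(E \right)} = E + E^{2}$ ($U{\left(E \right)} = E^{2} + E = E + E^{2}$)
$y{\left(f,t \right)} = 20$ ($y{\left(f,t \right)} = -4 - \left(-4 + 5 \left(1 - 5\right)\right) = -4 + \left(\left(-5\right) \left(-4\right) + 4\right) = -4 + \left(20 + 4\right) = -4 + 24 = 20$)
$\frac{1}{\left(-2237 + I{\left(-53 \right)}\right) + y{\left(-52,45 \right)}} = \frac{1}{\left(-2237 + 9\right) + 20} = \frac{1}{-2228 + 20} = \frac{1}{-2208} = - \frac{1}{2208}$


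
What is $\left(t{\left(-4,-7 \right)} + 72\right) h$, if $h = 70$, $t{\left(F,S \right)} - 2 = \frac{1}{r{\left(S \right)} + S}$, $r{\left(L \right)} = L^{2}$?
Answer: $\frac{15545}{3} \approx 5181.7$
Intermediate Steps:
$t{\left(F,S \right)} = 2 + \frac{1}{S + S^{2}}$ ($t{\left(F,S \right)} = 2 + \frac{1}{S^{2} + S} = 2 + \frac{1}{S + S^{2}}$)
$\left(t{\left(-4,-7 \right)} + 72\right) h = \left(\frac{1 + 2 \left(-7\right) + 2 \left(-7\right)^{2}}{\left(-7\right) \left(1 - 7\right)} + 72\right) 70 = \left(- \frac{1 - 14 + 2 \cdot 49}{7 \left(-6\right)} + 72\right) 70 = \left(\left(- \frac{1}{7}\right) \left(- \frac{1}{6}\right) \left(1 - 14 + 98\right) + 72\right) 70 = \left(\left(- \frac{1}{7}\right) \left(- \frac{1}{6}\right) 85 + 72\right) 70 = \left(\frac{85}{42} + 72\right) 70 = \frac{3109}{42} \cdot 70 = \frac{15545}{3}$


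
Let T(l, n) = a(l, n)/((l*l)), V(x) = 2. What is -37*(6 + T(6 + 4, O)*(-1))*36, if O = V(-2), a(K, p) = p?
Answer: -199134/25 ≈ -7965.4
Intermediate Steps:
O = 2
T(l, n) = n/l² (T(l, n) = n/((l*l)) = n/(l²) = n/l²)
-37*(6 + T(6 + 4, O)*(-1))*36 = -37*(6 + (2/(6 + 4)²)*(-1))*36 = -37*(6 + (2/10²)*(-1))*36 = -37*(6 + (2*(1/100))*(-1))*36 = -37*(6 + (1/50)*(-1))*36 = -37*(6 - 1/50)*36 = -37*299/50*36 = -11063/50*36 = -199134/25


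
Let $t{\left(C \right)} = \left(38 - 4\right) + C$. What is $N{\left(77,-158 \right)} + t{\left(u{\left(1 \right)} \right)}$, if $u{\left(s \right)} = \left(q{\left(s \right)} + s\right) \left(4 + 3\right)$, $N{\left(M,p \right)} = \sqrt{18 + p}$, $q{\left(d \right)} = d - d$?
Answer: $41 + 2 i \sqrt{35} \approx 41.0 + 11.832 i$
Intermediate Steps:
$q{\left(d \right)} = 0$
$u{\left(s \right)} = 7 s$ ($u{\left(s \right)} = \left(0 + s\right) \left(4 + 3\right) = s 7 = 7 s$)
$t{\left(C \right)} = 34 + C$
$N{\left(77,-158 \right)} + t{\left(u{\left(1 \right)} \right)} = \sqrt{18 - 158} + \left(34 + 7 \cdot 1\right) = \sqrt{-140} + \left(34 + 7\right) = 2 i \sqrt{35} + 41 = 41 + 2 i \sqrt{35}$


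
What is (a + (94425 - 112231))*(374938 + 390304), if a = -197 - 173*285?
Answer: -51506908536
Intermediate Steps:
a = -49502 (a = -197 - 49305 = -49502)
(a + (94425 - 112231))*(374938 + 390304) = (-49502 + (94425 - 112231))*(374938 + 390304) = (-49502 - 17806)*765242 = -67308*765242 = -51506908536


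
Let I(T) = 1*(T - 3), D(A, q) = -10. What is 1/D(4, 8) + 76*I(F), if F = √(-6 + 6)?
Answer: -2281/10 ≈ -228.10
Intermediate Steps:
F = 0 (F = √0 = 0)
I(T) = -3 + T (I(T) = 1*(-3 + T) = -3 + T)
1/D(4, 8) + 76*I(F) = 1/(-10) + 76*(-3 + 0) = -⅒ + 76*(-3) = -⅒ - 228 = -2281/10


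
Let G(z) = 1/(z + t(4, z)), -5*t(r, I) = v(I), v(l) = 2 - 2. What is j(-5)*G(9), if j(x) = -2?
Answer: -2/9 ≈ -0.22222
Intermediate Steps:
v(l) = 0
t(r, I) = 0 (t(r, I) = -⅕*0 = 0)
G(z) = 1/z (G(z) = 1/(z + 0) = 1/z)
j(-5)*G(9) = -2/9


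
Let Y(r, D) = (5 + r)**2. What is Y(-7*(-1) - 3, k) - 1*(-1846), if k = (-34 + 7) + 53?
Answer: 1927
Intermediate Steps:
k = 26 (k = -27 + 53 = 26)
Y(-7*(-1) - 3, k) - 1*(-1846) = (5 + (-7*(-1) - 3))**2 - 1*(-1846) = (5 + (7 - 3))**2 + 1846 = (5 + 4)**2 + 1846 = 9**2 + 1846 = 81 + 1846 = 1927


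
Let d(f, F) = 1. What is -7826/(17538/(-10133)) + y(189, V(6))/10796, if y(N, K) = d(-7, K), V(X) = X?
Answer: 428066040253/94670124 ≈ 4521.7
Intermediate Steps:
y(N, K) = 1
-7826/(17538/(-10133)) + y(189, V(6))/10796 = -7826/(17538/(-10133)) + 1/10796 = -7826/(17538*(-1/10133)) + 1*(1/10796) = -7826/(-17538/10133) + 1/10796 = -7826*(-10133/17538) + 1/10796 = 39650429/8769 + 1/10796 = 428066040253/94670124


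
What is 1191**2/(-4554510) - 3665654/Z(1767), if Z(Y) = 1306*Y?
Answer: -3328114873367/1751741972670 ≈ -1.8999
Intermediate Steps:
1191**2/(-4554510) - 3665654/Z(1767) = 1191**2/(-4554510) - 3665654/(1306*1767) = 1418481*(-1/4554510) - 3665654/2307702 = -472827/1518170 - 3665654*1/2307702 = -472827/1518170 - 1832827/1153851 = -3328114873367/1751741972670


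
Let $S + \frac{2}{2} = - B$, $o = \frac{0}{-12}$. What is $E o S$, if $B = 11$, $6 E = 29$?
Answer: $0$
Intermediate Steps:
$E = \frac{29}{6}$ ($E = \frac{1}{6} \cdot 29 = \frac{29}{6} \approx 4.8333$)
$o = 0$ ($o = 0 \left(- \frac{1}{12}\right) = 0$)
$S = -12$ ($S = -1 - 11 = -12$)
$E o S = \frac{29}{6} \cdot 0 \left(-12\right) = 0 \left(-12\right) = 0$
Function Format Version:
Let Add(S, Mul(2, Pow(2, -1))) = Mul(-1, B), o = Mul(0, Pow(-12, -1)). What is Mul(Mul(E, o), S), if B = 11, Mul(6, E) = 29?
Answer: 0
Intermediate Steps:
E = Rational(29, 6) (E = Mul(Rational(1, 6), 29) = Rational(29, 6) ≈ 4.8333)
o = 0 (o = Mul(0, Rational(-1, 12)) = 0)
S = -12 (S = Add(-1, Mul(-1, 11)) = Add(-1, -11) = -12)
Mul(Mul(E, o), S) = Mul(Mul(Rational(29, 6), 0), -12) = Mul(0, -12) = 0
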